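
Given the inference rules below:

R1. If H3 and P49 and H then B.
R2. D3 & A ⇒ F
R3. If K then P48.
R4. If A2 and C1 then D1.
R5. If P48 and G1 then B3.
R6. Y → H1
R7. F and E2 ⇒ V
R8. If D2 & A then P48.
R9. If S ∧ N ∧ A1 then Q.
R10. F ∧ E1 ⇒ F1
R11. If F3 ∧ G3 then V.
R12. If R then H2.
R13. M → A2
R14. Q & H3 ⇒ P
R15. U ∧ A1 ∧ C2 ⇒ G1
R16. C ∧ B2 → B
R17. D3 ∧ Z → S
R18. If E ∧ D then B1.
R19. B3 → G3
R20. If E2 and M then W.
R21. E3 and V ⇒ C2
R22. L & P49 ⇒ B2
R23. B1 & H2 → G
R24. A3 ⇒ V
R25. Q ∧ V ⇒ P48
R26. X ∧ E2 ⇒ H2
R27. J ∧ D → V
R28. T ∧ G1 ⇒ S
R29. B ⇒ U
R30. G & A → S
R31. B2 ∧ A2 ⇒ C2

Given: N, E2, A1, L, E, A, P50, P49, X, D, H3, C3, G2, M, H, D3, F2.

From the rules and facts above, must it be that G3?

Yes

B  (by R1: H3, P49, H)
F  (by R2: D3, A)
V  (by R7: F, E2)
A2  (by R13: M)
B1  (by R18: E, D)
B2  (by R22: L, P49)
H2  (by R26: X, E2)
U  (by R29: B)
C2  (by R31: B2, A2)
G1  (by R15: U, A1, C2)
G  (by R23: B1, H2)
S  (by R30: G, A)
Q  (by R9: S, N, A1)
P48  (by R25: Q, V)
B3  (by R5: P48, G1)
G3  (by R19: B3)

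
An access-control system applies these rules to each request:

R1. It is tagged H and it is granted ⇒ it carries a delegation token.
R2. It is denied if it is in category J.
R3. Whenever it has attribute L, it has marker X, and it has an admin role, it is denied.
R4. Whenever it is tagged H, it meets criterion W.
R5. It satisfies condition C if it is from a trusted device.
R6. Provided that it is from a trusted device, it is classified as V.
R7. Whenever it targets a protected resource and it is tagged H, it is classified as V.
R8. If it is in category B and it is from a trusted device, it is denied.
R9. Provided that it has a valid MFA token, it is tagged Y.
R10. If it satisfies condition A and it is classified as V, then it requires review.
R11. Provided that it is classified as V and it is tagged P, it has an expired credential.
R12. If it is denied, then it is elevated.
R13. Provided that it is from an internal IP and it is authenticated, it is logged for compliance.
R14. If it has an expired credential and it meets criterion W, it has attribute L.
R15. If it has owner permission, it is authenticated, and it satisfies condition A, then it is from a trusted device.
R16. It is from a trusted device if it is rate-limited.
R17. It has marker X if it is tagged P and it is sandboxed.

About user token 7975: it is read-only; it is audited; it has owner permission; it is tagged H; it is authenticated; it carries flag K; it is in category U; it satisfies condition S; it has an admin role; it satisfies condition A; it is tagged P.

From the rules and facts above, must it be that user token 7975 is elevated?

No

Forward chaining from the given facts derives: meets criterion W, is from a trusted device, satisfies condition C, is classified as V, requires review, has an expired credential, has attribute L.
The only rule concluding "it is elevated" is R12, which needs "it is denied"; that is never established.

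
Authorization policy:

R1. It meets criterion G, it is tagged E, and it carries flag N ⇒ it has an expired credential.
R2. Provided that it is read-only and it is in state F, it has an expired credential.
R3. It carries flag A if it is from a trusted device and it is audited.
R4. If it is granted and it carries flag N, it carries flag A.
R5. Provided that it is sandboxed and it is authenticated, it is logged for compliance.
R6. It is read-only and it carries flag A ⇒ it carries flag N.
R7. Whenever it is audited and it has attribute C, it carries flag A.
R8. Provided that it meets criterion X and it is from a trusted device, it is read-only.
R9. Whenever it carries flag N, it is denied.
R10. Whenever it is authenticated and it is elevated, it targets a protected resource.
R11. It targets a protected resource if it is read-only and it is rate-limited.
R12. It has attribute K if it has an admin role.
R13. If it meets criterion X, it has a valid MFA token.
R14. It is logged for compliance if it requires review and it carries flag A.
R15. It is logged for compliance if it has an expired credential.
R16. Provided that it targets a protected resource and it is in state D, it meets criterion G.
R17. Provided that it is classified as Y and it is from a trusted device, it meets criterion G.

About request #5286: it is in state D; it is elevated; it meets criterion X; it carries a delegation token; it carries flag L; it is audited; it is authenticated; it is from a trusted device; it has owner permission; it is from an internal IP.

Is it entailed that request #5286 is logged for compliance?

No

Forward chaining from the given facts derives: carries flag A, is read-only, targets a protected resource, has a valid MFA token, meets criterion G, carries flag N, is denied.
Rules concluding "it is logged for compliance": R5 needs "it is sandboxed"; R14 needs "it requires review"; R15 needs "it has an expired credential" — none of these are established.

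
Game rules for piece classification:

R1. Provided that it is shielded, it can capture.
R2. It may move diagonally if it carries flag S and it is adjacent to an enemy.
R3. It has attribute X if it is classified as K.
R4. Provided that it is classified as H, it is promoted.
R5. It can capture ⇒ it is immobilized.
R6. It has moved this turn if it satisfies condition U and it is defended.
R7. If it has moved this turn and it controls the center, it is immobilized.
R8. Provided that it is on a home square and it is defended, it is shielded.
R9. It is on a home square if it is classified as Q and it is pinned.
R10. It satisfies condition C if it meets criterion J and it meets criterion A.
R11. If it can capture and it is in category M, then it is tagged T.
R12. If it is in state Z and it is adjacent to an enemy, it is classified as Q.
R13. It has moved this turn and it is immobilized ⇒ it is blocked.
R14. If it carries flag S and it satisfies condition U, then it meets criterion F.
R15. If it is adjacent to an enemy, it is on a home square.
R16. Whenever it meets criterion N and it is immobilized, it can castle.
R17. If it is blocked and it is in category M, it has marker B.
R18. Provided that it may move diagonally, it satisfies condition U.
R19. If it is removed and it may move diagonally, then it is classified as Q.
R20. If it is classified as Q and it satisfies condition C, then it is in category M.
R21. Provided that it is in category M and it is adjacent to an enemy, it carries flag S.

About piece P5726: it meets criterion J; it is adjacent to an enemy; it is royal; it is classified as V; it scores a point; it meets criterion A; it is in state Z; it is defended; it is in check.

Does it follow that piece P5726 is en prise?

No

Forward chaining from the given facts derives: satisfies condition C, is classified as Q, is on a home square, is in category M, carries flag S, may move diagonally, is shielded, satisfies condition U, can capture, is immobilized, has moved this turn, is tagged T, is blocked, meets criterion F, has marker B.
No rule has "it is en prise" as its conclusion, and it is not among the given facts.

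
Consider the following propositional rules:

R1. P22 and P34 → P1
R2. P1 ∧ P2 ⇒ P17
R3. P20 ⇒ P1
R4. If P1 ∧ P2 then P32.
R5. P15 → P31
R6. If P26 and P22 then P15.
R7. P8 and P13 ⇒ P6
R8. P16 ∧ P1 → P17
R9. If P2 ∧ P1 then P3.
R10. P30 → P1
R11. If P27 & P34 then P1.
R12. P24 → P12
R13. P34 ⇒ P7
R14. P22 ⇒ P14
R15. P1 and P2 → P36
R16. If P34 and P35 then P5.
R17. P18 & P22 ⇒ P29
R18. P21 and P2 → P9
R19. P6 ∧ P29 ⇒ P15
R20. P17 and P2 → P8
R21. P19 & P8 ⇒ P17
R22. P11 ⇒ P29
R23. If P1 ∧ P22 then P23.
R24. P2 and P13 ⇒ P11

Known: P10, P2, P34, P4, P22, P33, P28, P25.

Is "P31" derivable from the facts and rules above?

No

Forward chaining from the given facts derives: P1, P17, P32, P3, P7, P14, P36, P8, P23.
The only rule concluding P31 is R5, which needs P15; that is never established.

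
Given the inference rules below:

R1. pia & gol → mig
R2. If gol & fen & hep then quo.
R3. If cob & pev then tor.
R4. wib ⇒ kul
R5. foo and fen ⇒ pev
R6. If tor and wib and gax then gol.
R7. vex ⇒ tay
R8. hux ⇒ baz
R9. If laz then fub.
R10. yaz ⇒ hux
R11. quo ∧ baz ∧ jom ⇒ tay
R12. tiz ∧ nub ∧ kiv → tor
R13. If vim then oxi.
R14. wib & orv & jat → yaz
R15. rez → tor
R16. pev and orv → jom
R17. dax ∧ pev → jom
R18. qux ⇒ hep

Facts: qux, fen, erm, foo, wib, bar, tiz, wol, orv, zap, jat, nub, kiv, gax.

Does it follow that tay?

pev  (by R5: foo, fen)
tor  (by R12: tiz, nub, kiv)
yaz  (by R14: wib, orv, jat)
jom  (by R16: pev, orv)
hep  (by R18: qux)
gol  (by R6: tor, wib, gax)
hux  (by R10: yaz)
quo  (by R2: gol, fen, hep)
baz  (by R8: hux)
tay  (by R11: quo, baz, jom)

Yes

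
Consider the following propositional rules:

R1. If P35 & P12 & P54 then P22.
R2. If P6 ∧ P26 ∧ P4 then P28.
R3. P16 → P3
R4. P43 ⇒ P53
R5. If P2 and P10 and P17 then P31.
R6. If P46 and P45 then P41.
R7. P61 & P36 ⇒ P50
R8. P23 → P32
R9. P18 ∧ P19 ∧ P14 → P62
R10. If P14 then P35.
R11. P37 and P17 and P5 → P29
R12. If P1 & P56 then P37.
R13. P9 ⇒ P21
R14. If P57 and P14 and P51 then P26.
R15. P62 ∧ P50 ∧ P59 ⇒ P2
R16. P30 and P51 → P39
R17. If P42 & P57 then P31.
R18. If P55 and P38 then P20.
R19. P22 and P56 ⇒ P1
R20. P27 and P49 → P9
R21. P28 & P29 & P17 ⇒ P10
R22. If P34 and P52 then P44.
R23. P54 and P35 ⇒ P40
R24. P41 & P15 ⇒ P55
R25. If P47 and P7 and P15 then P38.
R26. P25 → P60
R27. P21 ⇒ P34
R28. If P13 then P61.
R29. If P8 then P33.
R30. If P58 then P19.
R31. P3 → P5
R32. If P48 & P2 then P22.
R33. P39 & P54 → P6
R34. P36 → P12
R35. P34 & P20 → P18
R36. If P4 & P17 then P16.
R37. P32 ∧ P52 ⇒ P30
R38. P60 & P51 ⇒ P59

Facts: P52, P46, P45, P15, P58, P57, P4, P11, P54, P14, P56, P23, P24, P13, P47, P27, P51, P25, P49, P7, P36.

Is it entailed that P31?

No

Forward chaining from the given facts derives: P41, P32, P35, P26, P9, P40, P55, P38, P60, P61, P19, P12, P30, P59, P22, P50, P21, P39, P20, P1, P34, P6, P18, P28, P62, P37, P2, P44.
Rules concluding P31: R5 needs P10; R17 needs P42 — none of these are established.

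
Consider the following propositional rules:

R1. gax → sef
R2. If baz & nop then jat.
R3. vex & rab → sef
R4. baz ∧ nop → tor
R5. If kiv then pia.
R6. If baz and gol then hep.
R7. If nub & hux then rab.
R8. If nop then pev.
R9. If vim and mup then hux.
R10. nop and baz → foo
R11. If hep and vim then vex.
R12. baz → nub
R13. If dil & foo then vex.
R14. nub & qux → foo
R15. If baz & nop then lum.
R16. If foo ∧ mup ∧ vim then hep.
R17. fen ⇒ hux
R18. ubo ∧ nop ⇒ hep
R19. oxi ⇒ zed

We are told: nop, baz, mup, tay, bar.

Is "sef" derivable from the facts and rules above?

Forward chaining from the given facts derives: jat, tor, pev, foo, nub, lum.
Rules concluding sef: R1 needs gax; R3 needs vex — none of these are established.

No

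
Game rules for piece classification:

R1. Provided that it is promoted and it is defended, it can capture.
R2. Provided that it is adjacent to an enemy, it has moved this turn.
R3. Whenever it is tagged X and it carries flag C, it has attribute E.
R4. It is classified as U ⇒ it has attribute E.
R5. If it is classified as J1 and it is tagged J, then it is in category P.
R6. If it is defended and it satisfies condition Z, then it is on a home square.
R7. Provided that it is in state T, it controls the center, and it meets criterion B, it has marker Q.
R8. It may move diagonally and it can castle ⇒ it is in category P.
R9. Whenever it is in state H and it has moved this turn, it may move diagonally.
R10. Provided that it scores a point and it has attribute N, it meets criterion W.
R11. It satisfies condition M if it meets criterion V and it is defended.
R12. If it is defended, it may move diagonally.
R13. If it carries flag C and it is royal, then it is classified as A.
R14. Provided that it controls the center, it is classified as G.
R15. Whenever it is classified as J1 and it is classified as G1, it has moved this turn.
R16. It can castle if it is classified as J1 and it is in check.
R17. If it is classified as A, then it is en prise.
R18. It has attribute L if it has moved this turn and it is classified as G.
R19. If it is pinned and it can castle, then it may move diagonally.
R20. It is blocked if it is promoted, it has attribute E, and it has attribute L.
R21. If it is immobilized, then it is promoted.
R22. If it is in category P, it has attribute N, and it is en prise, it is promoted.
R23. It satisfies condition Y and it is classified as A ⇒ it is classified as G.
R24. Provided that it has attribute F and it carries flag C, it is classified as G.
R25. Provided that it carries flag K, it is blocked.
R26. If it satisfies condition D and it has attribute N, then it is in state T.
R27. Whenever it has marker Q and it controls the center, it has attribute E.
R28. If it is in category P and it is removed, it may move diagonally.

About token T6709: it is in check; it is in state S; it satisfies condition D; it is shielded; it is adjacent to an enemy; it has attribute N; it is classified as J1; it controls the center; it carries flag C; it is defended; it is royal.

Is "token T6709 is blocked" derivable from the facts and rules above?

Forward chaining from the given facts derives: has moved this turn, may move diagonally, is classified as A, is classified as G, can castle, is en prise, has attribute L, is in state T, is in category P, is promoted, can capture.
Rules concluding "it is blocked": R20 needs "it has attribute E"; R25 needs "it carries flag K" — none of these are established.

No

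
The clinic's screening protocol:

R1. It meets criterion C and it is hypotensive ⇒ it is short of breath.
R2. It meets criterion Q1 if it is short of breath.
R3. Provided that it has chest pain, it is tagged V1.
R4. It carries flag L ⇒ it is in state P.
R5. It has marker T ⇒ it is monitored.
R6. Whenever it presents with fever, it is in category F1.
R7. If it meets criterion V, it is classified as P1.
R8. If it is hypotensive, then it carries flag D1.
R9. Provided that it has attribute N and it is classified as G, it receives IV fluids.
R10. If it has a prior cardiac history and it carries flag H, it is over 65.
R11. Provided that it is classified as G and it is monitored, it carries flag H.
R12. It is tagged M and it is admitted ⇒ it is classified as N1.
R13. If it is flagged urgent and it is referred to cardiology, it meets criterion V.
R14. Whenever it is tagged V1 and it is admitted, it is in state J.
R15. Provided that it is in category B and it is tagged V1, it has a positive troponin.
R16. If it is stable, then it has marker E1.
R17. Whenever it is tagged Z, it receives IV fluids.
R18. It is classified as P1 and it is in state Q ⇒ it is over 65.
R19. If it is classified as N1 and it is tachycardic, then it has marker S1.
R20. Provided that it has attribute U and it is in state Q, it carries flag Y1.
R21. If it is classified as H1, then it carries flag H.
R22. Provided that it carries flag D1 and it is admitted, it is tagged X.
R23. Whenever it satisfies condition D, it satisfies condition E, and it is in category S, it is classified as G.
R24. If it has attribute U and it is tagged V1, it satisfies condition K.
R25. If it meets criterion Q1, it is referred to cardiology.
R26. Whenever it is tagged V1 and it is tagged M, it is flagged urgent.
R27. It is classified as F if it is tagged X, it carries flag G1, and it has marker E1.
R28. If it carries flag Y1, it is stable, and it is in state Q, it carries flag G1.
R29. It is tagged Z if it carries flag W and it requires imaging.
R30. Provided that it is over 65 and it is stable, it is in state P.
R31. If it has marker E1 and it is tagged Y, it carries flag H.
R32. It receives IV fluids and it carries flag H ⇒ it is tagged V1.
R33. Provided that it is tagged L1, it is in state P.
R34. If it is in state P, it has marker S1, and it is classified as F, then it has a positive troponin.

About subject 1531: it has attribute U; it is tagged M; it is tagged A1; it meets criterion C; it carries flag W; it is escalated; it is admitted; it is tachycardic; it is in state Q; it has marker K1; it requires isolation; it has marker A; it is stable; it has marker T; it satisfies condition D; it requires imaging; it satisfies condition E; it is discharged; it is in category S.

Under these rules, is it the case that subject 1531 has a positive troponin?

Forward chaining from the given facts derives: is monitored, is classified as N1, has marker E1, has marker S1, carries flag Y1, is classified as G, carries flag G1, is tagged Z, carries flag H, receives IV fluids, is tagged V1, is in state J, satisfies condition K, is flagged urgent.
Rules concluding "it has a positive troponin": R15 needs "it is in category B"; R34 needs "it is in state P" — none of these are established.

No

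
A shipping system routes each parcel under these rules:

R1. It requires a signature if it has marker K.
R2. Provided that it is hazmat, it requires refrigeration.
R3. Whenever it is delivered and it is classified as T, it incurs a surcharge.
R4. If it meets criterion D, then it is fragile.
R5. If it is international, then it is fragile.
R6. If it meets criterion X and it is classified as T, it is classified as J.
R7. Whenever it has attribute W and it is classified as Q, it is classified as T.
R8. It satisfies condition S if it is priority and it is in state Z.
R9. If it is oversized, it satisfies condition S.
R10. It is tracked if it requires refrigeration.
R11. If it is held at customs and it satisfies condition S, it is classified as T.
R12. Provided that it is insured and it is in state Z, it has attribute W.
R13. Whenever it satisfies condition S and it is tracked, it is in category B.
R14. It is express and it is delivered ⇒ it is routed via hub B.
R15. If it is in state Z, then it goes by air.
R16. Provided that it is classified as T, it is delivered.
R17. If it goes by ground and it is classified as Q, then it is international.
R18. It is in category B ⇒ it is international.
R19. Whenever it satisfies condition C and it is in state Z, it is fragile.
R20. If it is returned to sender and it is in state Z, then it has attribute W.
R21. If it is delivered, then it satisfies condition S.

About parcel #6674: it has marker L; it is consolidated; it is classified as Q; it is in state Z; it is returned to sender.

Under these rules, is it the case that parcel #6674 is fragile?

No

Forward chaining from the given facts derives: goes by air, has attribute W, is classified as T, is delivered, satisfies condition S, incurs a surcharge.
Rules concluding "it is fragile": R4 needs "it meets criterion D"; R5 needs "it is international"; R19 needs "it satisfies condition C" — none of these are established.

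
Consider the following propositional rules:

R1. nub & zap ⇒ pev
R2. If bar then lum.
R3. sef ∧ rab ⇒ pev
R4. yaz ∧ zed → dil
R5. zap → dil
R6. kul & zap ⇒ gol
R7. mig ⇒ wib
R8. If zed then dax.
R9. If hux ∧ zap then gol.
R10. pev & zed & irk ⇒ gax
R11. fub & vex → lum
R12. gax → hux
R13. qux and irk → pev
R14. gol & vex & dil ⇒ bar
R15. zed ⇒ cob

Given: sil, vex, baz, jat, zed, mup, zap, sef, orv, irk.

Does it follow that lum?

No

Forward chaining from the given facts derives: dil, dax, cob.
Rules concluding lum: R2 needs bar; R11 needs fub — none of these are established.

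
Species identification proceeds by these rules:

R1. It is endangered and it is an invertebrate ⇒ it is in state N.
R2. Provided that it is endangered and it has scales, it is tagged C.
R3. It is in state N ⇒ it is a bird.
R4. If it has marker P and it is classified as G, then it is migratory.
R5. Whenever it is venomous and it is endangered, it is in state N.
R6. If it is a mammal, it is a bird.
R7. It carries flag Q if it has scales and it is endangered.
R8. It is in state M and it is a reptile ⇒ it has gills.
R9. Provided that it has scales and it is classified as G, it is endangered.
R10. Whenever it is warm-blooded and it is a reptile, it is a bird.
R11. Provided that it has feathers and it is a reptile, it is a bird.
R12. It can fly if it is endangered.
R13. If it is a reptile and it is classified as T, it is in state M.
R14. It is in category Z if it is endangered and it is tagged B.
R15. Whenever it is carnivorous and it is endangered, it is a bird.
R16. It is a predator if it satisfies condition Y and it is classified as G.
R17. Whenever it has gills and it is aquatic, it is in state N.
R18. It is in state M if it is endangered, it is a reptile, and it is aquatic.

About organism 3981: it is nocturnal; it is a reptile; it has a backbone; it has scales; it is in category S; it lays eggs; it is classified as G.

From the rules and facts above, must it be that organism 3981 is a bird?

Forward chaining from the given facts derives: is endangered, can fly, is tagged C, carries flag Q.
Rules concluding "it is a bird": R3 needs "it is in state N"; R6 needs "it is a mammal"; R10 needs "it is warm-blooded"; R11 needs "it has feathers"; R15 needs "it is carnivorous" — none of these are established.

No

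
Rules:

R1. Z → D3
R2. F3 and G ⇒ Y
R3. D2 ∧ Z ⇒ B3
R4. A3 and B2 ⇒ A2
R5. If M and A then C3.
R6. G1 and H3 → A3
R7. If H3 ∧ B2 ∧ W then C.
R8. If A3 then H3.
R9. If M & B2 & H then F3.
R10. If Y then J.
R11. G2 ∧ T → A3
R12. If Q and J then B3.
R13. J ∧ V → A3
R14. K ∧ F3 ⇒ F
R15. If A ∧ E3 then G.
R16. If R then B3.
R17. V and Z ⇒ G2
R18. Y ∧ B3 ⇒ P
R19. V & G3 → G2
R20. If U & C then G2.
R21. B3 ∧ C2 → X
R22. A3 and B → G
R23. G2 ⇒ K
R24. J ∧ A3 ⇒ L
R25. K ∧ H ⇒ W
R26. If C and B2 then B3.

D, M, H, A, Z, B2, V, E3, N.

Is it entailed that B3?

Yes

F3  (by R9: M, B2, H)
G  (by R15: A, E3)
G2  (by R17: V, Z)
K  (by R23: G2)
W  (by R25: K, H)
Y  (by R2: F3, G)
J  (by R10: Y)
A3  (by R13: J, V)
H3  (by R8: A3)
C  (by R7: H3, B2, W)
B3  (by R26: C, B2)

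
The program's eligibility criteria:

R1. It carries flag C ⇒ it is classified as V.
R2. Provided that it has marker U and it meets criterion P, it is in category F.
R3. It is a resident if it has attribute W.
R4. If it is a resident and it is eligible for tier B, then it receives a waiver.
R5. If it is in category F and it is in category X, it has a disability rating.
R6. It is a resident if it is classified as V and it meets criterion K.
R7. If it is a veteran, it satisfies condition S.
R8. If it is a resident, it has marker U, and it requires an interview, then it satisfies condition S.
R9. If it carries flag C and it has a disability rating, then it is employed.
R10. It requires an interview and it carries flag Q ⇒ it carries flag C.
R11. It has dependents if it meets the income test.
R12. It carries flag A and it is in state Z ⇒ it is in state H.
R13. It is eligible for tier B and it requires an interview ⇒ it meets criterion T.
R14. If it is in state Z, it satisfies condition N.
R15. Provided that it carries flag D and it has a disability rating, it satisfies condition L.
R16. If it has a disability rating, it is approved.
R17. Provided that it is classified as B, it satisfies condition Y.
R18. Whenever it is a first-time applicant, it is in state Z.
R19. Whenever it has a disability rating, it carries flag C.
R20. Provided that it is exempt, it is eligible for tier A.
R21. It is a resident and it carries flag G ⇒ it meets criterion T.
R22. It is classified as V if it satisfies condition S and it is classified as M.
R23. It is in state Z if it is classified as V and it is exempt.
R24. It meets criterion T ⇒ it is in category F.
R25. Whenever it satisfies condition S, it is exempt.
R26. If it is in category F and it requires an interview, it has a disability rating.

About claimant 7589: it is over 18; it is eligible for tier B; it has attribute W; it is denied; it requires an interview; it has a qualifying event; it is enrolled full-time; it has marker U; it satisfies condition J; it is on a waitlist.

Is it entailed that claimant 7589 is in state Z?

Yes

By R3 (it has attribute W): it is a resident.
By R8 (it is a resident, it has marker U, it requires an interview): it satisfies condition S.
By R13 (it is eligible for tier B, it requires an interview): it meets criterion T.
By R24 (it meets criterion T): it is in category F.
By R25 (it satisfies condition S): it is exempt.
By R26 (it is in category F, it requires an interview): it has a disability rating.
By R19 (it has a disability rating): it carries flag C.
By R1 (it carries flag C): it is classified as V.
By R23 (it is classified as V, it is exempt): it is in state Z.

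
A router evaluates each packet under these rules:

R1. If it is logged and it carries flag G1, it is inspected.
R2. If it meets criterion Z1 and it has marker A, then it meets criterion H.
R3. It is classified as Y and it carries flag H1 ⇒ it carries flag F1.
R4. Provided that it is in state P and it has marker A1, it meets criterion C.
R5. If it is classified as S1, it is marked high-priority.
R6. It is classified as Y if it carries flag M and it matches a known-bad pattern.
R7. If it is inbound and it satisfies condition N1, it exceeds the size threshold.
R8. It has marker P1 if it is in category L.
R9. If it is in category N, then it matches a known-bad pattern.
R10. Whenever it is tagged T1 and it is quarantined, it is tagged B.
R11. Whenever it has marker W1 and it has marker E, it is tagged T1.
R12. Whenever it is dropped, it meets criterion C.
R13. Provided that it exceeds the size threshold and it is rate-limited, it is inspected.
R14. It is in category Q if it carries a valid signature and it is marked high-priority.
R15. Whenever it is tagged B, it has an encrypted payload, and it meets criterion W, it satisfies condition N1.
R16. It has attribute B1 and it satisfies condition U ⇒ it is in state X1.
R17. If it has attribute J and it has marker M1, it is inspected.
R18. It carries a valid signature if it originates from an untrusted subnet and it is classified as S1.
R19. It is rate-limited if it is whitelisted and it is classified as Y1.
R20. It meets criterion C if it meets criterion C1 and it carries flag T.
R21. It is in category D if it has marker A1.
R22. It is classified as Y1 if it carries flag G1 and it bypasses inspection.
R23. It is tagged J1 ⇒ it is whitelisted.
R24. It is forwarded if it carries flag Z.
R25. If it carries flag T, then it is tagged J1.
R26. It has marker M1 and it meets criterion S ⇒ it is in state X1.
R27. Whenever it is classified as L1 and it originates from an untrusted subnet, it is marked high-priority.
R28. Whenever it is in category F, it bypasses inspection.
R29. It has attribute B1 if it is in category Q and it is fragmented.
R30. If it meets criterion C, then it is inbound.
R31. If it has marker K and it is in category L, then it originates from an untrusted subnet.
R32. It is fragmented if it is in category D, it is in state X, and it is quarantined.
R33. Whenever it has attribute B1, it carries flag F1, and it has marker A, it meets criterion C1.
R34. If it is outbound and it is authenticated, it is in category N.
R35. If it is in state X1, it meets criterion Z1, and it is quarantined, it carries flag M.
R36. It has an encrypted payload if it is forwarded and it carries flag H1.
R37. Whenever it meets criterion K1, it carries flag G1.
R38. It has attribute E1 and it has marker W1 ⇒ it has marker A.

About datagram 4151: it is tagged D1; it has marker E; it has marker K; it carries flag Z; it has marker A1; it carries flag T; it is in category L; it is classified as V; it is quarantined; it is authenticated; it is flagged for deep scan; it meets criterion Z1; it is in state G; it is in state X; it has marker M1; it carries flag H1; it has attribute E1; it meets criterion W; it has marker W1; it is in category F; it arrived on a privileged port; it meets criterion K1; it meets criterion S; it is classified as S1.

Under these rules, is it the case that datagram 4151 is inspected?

Forward chaining from the given facts derives: is marked high-priority, has marker P1, is tagged T1, is in category D, is forwarded, is tagged J1, is in state X1, bypasses inspection, originates from an untrusted subnet, is fragmented, carries flag M, has an encrypted payload, carries flag G1, has marker A, meets criterion H, is tagged B, satisfies condition N1, carries a valid signature, is classified as Y1, is whitelisted, is in category Q, is rate-limited, has attribute B1.
Rules concluding "it is inspected": R1 needs "it is logged"; R13 needs "it exceeds the size threshold"; R17 needs "it has attribute J" — none of these are established.

No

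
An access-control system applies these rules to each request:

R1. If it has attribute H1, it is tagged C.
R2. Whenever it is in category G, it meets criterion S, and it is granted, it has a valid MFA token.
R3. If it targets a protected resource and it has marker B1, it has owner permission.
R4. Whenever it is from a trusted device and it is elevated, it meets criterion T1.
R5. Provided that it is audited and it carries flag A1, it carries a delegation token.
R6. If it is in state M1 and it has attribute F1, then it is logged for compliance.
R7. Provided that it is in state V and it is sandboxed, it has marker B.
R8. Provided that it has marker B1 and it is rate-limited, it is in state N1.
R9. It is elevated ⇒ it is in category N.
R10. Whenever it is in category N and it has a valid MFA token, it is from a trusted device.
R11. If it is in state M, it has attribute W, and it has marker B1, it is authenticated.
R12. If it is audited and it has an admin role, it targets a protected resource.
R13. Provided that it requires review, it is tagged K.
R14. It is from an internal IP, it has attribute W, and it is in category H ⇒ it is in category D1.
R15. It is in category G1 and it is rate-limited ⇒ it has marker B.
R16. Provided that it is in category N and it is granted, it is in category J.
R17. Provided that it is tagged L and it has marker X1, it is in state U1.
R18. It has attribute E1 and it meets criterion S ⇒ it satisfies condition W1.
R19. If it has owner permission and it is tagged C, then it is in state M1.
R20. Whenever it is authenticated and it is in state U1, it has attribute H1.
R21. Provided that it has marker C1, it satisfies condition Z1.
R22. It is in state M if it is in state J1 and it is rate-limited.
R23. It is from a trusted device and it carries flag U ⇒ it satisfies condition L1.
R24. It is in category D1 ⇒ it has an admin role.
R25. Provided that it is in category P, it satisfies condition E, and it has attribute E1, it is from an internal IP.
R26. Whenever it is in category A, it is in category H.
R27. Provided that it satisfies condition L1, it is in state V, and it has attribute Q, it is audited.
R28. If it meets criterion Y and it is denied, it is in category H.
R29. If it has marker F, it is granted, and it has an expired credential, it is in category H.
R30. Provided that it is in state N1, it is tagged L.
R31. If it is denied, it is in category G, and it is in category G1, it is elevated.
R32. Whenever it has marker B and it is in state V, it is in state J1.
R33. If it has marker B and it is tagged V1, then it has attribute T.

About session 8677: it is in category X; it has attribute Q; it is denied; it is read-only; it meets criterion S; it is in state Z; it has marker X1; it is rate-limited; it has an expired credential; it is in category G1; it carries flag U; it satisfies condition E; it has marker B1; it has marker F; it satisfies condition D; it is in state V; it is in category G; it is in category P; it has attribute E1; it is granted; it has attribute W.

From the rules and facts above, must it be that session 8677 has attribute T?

Forward chaining from the given facts derives: has a valid MFA token, is in state N1, has marker B, satisfies condition W1, is from an internal IP, is in category H, is tagged L, is elevated, is in state J1, is in category N, is from a trusted device, is in category D1, is in category J, is in state U1, is in state M, satisfies condition L1, has an admin role, is audited, meets criterion T1, is authenticated, targets a protected resource, has attribute H1, is tagged C, has owner permission, is in state M1.
The only rule concluding "it has attribute T" is R33, which needs "it is tagged V1"; that is never established.

No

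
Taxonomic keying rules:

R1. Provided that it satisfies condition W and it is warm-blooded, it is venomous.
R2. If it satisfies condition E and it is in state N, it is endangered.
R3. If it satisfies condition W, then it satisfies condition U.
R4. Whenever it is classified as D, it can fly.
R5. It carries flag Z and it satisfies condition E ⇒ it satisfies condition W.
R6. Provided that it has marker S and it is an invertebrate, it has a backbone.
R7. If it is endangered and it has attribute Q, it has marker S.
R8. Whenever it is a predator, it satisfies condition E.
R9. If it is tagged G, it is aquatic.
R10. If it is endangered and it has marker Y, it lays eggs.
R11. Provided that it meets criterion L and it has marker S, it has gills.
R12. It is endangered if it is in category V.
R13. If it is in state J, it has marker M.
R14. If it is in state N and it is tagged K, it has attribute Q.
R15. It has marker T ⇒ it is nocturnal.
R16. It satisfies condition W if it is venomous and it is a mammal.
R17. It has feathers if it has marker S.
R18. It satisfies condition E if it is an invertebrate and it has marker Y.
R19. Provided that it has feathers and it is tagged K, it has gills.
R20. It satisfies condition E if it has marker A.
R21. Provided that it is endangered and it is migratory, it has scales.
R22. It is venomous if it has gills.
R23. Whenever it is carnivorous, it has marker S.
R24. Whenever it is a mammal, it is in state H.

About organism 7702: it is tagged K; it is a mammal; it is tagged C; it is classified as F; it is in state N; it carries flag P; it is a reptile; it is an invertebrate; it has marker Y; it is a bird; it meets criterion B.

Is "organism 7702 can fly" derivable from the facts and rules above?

Forward chaining from the given facts derives: has attribute Q, satisfies condition E, is in state H, is endangered, has marker S, lays eggs, has feathers, has gills, is venomous, has a backbone, satisfies condition W, satisfies condition U.
The only rule concluding "it can fly" is R4, which needs "it is classified as D"; that is never established.

No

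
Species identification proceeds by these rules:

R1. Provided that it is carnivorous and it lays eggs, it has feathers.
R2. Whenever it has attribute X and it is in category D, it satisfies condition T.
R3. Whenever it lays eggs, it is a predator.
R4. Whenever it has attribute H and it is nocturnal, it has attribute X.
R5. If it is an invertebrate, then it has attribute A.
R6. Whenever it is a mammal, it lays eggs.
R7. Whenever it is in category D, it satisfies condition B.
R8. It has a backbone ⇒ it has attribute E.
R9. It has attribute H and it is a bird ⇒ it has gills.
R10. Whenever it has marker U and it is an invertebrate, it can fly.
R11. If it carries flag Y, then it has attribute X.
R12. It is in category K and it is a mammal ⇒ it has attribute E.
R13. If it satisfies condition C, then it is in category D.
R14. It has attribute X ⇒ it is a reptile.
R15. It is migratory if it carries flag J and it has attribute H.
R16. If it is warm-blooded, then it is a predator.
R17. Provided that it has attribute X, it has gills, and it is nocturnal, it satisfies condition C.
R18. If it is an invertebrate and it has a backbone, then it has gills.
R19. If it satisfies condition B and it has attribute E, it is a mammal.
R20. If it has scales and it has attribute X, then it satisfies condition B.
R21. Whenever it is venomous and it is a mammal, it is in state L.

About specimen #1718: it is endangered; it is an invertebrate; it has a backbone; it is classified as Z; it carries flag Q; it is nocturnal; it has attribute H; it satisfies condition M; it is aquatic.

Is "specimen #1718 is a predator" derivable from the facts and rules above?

By R4 (it has attribute H, it is nocturnal): it has attribute X.
By R8 (it has a backbone): it has attribute E.
By R18 (it is an invertebrate, it has a backbone): it has gills.
By R17 (it has attribute X, it has gills, it is nocturnal): it satisfies condition C.
By R13 (it satisfies condition C): it is in category D.
By R7 (it is in category D): it satisfies condition B.
By R19 (it satisfies condition B, it has attribute E): it is a mammal.
By R6 (it is a mammal): it lays eggs.
By R3 (it lays eggs): it is a predator.

Yes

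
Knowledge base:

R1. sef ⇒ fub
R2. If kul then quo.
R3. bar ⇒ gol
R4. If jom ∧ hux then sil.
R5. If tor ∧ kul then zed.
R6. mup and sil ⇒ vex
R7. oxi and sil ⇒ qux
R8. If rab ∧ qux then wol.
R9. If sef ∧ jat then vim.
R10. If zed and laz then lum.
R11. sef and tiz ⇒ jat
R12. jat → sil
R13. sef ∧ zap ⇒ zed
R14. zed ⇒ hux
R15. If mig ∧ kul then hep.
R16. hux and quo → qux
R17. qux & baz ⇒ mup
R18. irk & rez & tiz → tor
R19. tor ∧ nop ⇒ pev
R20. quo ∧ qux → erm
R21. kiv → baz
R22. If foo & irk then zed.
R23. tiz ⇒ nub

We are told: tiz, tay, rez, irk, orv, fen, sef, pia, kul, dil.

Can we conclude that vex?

No

Forward chaining from the given facts derives: fub, quo, jat, sil, tor, nub, zed, vim, hux, qux, erm.
The only rule concluding vex is R6, which needs mup; that is never established.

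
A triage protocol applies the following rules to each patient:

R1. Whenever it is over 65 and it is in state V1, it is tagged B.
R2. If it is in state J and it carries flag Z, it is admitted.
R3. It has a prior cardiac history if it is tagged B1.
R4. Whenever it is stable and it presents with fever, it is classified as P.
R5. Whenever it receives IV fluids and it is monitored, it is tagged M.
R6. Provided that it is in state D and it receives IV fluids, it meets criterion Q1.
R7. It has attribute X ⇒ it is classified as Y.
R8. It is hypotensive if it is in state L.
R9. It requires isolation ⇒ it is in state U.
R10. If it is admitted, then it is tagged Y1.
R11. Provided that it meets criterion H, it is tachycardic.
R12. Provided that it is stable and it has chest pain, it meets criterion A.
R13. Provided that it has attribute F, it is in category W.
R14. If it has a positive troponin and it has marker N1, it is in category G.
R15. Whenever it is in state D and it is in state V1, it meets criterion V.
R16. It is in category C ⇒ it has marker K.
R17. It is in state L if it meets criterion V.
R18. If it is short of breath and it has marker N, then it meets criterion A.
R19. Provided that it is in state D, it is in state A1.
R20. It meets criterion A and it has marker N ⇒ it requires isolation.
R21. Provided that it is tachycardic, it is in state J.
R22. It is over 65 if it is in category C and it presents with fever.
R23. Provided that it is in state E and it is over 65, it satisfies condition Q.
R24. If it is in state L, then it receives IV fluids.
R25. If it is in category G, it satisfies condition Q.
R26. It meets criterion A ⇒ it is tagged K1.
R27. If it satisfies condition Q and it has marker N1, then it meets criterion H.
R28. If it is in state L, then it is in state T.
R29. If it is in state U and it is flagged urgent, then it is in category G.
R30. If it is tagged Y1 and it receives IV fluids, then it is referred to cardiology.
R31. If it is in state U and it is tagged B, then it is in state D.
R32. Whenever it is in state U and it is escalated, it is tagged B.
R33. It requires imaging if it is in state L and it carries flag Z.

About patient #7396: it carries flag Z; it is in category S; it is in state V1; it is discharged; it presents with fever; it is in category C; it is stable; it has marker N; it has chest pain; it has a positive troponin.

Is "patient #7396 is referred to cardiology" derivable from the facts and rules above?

Forward chaining from the given facts derives: is classified as P, meets criterion A, has marker K, requires isolation, is over 65, is tagged K1, is tagged B, is in state U, is in state D, meets criterion V, is in state L, is in state A1, receives IV fluids, is in state T, requires imaging, meets criterion Q1, is hypotensive.
The only rule concluding "it is referred to cardiology" is R30, which needs "it is tagged Y1"; that is never established.

No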